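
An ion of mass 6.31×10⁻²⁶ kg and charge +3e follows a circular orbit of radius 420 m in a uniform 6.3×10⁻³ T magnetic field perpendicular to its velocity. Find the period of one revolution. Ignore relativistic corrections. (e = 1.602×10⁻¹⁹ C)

T ≈ 1.3×10⁻⁴ s

The cyclotron period depends only on m, q, B: T = 2πm/(|q|B).
T = 2π(6.31×10⁻²⁶)/((4.806×10⁻¹⁹)(6.3×10⁻³)) ≈ 1.3×10⁻⁴ s.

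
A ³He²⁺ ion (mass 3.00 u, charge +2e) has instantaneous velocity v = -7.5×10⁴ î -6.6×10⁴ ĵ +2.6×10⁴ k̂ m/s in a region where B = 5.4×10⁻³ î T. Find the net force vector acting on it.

v×B = (0, 140, 356) N/C.
F = q v×B = (3.204×10⁻¹⁹ C)·(0, 140, 356) = (0, 4.50×10⁻¹⁷, 1.14×10⁻¹⁶) N.

F ≈ (0, 4.50×10⁻¹⁷, 1.14×10⁻¹⁶) N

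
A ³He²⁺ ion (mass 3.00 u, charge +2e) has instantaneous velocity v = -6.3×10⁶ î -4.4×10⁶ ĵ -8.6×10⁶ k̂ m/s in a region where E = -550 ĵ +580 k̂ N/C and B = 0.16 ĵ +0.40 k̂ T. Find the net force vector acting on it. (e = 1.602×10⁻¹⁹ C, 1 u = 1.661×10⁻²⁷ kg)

v×B = (-3.84×10⁵, 2.52×10⁶, -1.01×10⁶) N/C.
E + v×B = (-3.84×10⁵, 2.52×10⁶, -1.01×10⁶) N/C.
F = q(E + v×B) = (3.204×10⁻¹⁹ C)·(-3.84×10⁵, 2.52×10⁶, -1.01×10⁶) = (-1.23×10⁻¹³, 8.07×10⁻¹³, -3.23×10⁻¹³) N.

F ≈ (-1.23×10⁻¹³, 8.07×10⁻¹³, -3.23×10⁻¹³) N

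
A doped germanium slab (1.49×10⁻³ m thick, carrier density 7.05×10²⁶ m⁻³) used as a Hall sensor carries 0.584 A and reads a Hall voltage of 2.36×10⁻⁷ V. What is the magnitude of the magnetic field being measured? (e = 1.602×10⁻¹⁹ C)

B ≈ 0.0680 T

From V_H = IB/(n e t), B = V_H n e t / I.
B = (2.36×10⁻⁷)(7.05×10²⁶)(1.602×10⁻¹⁹)(1.49×10⁻³)/0.584 ≈ 0.0680 T.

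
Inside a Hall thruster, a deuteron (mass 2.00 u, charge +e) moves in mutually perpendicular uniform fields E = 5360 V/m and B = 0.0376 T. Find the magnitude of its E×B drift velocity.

v_d ≈ 1.43×10⁵ m/s

The E×B drift speed is v_d = E/B.
v_d = 5360/0.0376 = 1.43×10⁵ m/s.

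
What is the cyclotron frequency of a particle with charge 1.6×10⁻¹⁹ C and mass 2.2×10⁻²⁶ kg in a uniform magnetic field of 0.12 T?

f = |q|B/(2πm).
f = (1.6×10⁻¹⁹)(0.12)/(2π·2.2×10⁻²⁶) ≈ 1.4×10⁵ Hz.

f ≈ 1.4×10⁵ Hz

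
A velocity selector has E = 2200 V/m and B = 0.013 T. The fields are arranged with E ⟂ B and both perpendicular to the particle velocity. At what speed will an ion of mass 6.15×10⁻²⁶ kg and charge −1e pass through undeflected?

v = 1.7×10⁵ m/s

For undeflected motion the electric and magnetic forces balance: qE = qvB.
v = E/B = 2200/0.013 = 1.7×10⁵ m/s.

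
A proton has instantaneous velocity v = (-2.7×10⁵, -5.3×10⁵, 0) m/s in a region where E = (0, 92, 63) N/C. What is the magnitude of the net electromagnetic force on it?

Only an electric field acts, so F = qE = (1.602×10⁻¹⁹ C)·(0, 92.0, 63.0) = (0, 1.47×10⁻¹⁷, 1.01×10⁻¹⁷) N.
|F| = 1.79×10⁻¹⁷ N.

|F| ≈ 1.79×10⁻¹⁷ N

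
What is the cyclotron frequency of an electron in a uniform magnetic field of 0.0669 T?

f = |q|B/(2πm).
f = (1.602×10⁻¹⁹)(0.0669)/(2π·9.109×10⁻³¹) ≈ 1.87×10⁹ Hz.

f ≈ 1.87×10⁹ Hz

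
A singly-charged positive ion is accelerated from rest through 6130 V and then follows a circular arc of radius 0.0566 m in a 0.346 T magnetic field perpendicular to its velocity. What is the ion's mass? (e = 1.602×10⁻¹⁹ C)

m ≈ 5.01×10⁻²⁷ kg

Combine |q|V = ½mv² and r = mv/(|q|B): eliminate v to get m = qB²r²/(2V).
m = (1.602×10⁻¹⁹)(0.346)²(0.0566)²/(2·6130) ≈ 5.01×10⁻²⁷ kg.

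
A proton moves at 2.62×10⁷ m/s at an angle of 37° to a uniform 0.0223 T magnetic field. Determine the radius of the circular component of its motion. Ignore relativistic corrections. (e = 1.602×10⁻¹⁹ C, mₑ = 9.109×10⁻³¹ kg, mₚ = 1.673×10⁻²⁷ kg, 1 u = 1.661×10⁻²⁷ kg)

v⊥ = v sinθ = 2.62×10⁷·sin37° ≈ 1.577×10⁷ m/s.
r = m v⊥/(|q|B) = (1.673×10⁻²⁷)(1.577×10⁷)/((1.602×10⁻¹⁹)(0.0223)) ≈ 7.38 m.

r ≈ 7.38 m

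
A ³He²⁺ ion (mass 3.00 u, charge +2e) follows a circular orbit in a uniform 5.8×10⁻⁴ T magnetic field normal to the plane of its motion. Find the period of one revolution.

T ≈ 1.7×10⁻⁴ s

The cyclotron period depends only on m, q, B: T = 2πm/(|q|B).
T = 2π(4.983×10⁻²⁷)/((3.204×10⁻¹⁹)(5.8×10⁻⁴)) ≈ 1.7×10⁻⁴ s.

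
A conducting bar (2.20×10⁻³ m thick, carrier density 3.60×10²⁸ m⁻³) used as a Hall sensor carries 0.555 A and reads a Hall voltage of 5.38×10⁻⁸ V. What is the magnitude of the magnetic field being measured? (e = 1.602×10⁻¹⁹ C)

From V_H = IB/(n e t), B = V_H n e t / I.
B = (5.38×10⁻⁸)(3.60×10²⁸)(1.602×10⁻¹⁹)(2.20×10⁻³)/0.555 ≈ 1.23 T.

B ≈ 1.23 T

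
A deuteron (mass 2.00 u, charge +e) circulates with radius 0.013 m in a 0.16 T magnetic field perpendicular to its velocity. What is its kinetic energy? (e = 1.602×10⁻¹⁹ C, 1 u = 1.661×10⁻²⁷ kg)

KE ≈ 1.7×10⁻¹⁷ J

v = |q|Br/m, then KE = ½mv² = (qBr)²/(2m).
v = (1.602×10⁻¹⁹)(0.16)(0.013)/3.322×10⁻²⁷ ≈ 1.003×10⁵ m/s.
KE = ½(3.322×10⁻²⁷)(1.003×10⁵)² ≈ 1.7×10⁻¹⁷ J.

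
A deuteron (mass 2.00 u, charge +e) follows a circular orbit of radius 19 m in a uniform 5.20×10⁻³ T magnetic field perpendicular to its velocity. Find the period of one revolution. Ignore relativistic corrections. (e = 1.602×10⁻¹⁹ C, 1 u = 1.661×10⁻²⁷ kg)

The cyclotron period depends only on m, q, B: T = 2πm/(|q|B).
T = 2π(3.322×10⁻²⁷)/((1.602×10⁻¹⁹)(5.20×10⁻³)) ≈ 2.51×10⁻⁵ s.

T ≈ 2.51×10⁻⁵ s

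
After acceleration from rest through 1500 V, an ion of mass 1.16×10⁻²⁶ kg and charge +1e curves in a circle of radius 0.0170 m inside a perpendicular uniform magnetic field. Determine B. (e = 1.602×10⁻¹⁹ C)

v = √(2|q|V/m) = √(2·1.602×10⁻¹⁹·1500/1.16×10⁻²⁶) ≈ 2.035×10⁵ m/s.
B = mv/(|q|r) = (1.16×10⁻²⁶)(2.035×10⁵)/((1.602×10⁻¹⁹)(0.0170)) ≈ 0.867 T.

B ≈ 0.867 T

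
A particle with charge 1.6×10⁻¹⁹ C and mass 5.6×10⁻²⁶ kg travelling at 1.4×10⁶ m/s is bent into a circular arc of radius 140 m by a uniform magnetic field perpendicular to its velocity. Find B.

B ≈ 3.5×10⁻³ T

From |q|vB = mv²/r, B = mv/(|q|r).
B = (5.6×10⁻²⁶)(1.4×10⁶)/((1.6×10⁻¹⁹)(140)) ≈ 3.5×10⁻³ T.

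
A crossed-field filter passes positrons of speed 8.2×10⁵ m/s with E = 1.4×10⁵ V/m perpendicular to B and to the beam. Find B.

B = 0.17 T

Balance of forces in the selector: qE = qvB ⇒ B = E/v.
B = 1.4×10⁵/8.2×10⁵ = 0.17 T.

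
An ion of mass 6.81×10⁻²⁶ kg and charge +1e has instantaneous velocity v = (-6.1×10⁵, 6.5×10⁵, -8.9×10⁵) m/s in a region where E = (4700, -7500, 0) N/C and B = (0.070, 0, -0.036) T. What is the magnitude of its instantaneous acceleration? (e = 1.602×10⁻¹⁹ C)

v×B = (-2.34×10⁴, -8.43×10⁴, -4.55×10⁴) N/C.
E + v×B = (-1.87×10⁴, -9.18×10⁴, -4.55×10⁴) N/C.
F = q(E + v×B) = (1.602×10⁻¹⁹ C)·(-1.87×10⁴, -9.18×10⁴, -4.55×10⁴) = (-3.00×10⁻¹⁵, -1.47×10⁻¹⁴, -7.29×10⁻¹⁵) N.
|a| = |F|/m = 1.668×10⁻¹⁴/6.81×10⁻²⁶ ≈ 2.45×10¹¹ m/s².

|a| ≈ 2.45×10¹¹ m/s²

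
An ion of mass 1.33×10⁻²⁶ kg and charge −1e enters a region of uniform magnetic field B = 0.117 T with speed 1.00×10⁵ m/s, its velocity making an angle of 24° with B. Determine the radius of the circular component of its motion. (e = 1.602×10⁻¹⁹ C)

v⊥ = v sinθ = 1.00×10⁵·sin24° ≈ 4.067×10⁴ m/s.
r = m v⊥/(|q|B) = (1.33×10⁻²⁶)(4.067×10⁴)/((1.602×10⁻¹⁹)(0.117)) ≈ 0.0289 m.

r ≈ 0.0289 m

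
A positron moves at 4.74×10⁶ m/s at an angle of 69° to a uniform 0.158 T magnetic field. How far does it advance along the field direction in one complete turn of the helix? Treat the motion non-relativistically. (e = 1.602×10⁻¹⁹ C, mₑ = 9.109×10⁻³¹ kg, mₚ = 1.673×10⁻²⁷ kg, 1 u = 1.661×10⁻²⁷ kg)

v∥ = v cosθ = 4.74×10⁶·cos69° ≈ 1.699×10⁶ m/s.
T = 2πm/(|q|B) = 2π(9.109×10⁻³¹)/((1.602×10⁻¹⁹)(0.158)) ≈ 2.261×10⁻¹⁰ s.
pitch = v∥ T = (1.699×10⁶)(2.261×10⁻¹⁰) ≈ 3.84×10⁻⁴ m.

p ≈ 3.84×10⁻⁴ m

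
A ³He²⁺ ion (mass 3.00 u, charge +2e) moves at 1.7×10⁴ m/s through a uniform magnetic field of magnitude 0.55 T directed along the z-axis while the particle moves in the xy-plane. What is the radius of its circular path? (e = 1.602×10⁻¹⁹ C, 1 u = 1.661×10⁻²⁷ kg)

r ≈ 4.8×10⁻⁴ m

The magnetic force provides the centripetal force: |q|vB = mv²/r.
r = mv/(|q|B) = (4.983×10⁻²⁷)(1.7×10⁴)/((3.204×10⁻¹⁹)(0.55)) ≈ 4.8×10⁻⁴ m.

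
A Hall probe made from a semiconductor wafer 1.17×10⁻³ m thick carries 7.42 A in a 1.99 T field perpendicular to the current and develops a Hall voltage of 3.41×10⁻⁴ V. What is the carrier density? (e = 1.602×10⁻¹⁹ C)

n ≈ 2.31×10²⁶ m⁻³

From V_H = IB/(n e t), n = IB/(V_H e t).
n = (7.42)(1.99)/((3.41×10⁻⁴)(1.602×10⁻¹⁹)(1.17×10⁻³)) ≈ 2.31×10²⁶ m⁻³.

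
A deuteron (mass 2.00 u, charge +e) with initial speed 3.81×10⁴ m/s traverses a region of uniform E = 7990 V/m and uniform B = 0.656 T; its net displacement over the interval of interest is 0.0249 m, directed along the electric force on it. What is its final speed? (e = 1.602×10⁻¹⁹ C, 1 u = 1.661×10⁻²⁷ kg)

v_f ≈ 1.44×10⁵ m/s

B does no work; ΔKE = |q|E d.
½mv_f² = ½mv₀² + |q|Ed = ½(3.322×10⁻²⁷)(3.81×10⁴)² + (1.602×10⁻¹⁹)(7990)(0.0249) ≈ 2.411×10⁻¹⁸ J + 3.187×10⁻¹⁷ J ≈ 3.428×10⁻¹⁷ J.
v_f = √(2·3.428×10⁻¹⁷/3.322×10⁻²⁷) ≈ 1.44×10⁵ m/s.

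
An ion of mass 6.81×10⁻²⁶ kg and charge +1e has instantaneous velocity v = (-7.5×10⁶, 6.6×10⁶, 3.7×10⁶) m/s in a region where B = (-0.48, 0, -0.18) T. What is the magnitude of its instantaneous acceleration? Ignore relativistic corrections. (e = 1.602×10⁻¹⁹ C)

|a| ≈ 1.08×10¹³ m/s²

v×B = (-1.19×10⁶, -3.13×10⁶, 3.17×10⁶) N/C.
F = q v×B = (1.602×10⁻¹⁹ C)·(-1.19×10⁶, -3.13×10⁶, 3.17×10⁶) = (-1.90×10⁻¹³, -5.01×10⁻¹³, 5.08×10⁻¹³) N.
|a| = |F|/m = 7.380×10⁻¹³/6.81×10⁻²⁶ ≈ 1.08×10¹³ m/s².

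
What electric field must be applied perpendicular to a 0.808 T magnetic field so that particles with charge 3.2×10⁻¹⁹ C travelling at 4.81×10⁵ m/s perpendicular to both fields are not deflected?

E = 3.89×10⁵ V/m

For straight-line motion qE = qvB, so E = vB.
E = 4.81×10⁵ × 0.808 = 3.89×10⁵ V/m.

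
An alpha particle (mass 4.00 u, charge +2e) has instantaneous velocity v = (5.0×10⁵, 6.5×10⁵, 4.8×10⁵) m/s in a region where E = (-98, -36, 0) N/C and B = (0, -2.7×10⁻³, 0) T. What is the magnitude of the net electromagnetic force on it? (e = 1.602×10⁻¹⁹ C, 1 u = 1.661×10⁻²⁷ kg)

|F| ≈ 5.78×10⁻¹⁶ N

v×B = (1300, 0, -1350) N/C.
E + v×B = (1200, -36.0, -1350) N/C.
F = q(E + v×B) = (3.204×10⁻¹⁹ C)·(1200, -36.0, -1350) = (3.84×10⁻¹⁶, -1.15×10⁻¹⁷, -4.33×10⁻¹⁶) N.
|F| = 5.78×10⁻¹⁶ N.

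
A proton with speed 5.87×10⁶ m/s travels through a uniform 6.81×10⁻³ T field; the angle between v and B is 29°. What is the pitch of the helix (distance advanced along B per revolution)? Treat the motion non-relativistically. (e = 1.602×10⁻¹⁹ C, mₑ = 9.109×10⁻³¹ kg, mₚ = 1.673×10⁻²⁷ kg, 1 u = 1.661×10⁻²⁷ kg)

v∥ = v cosθ = 5.87×10⁶·cos29° ≈ 5.134×10⁶ m/s.
T = 2πm/(|q|B) = 2π(1.673×10⁻²⁷)/((1.602×10⁻¹⁹)(6.81×10⁻³)) ≈ 9.635×10⁻⁶ s.
pitch = v∥ T = (5.134×10⁶)(9.635×10⁻⁶) ≈ 49.5 m.

p ≈ 49.5 m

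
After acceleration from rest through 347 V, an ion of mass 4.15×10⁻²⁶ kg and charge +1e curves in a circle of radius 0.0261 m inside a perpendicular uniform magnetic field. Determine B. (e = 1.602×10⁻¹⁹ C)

v = √(2|q|V/m) = √(2·1.602×10⁻¹⁹·347/4.15×10⁻²⁶) ≈ 5.176×10⁴ m/s.
B = mv/(|q|r) = (4.15×10⁻²⁶)(5.176×10⁴)/((1.602×10⁻¹⁹)(0.0261)) ≈ 0.514 T.

B ≈ 0.514 T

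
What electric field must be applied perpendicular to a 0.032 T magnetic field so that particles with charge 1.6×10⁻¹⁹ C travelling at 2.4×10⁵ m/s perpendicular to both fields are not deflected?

For straight-line motion qE = qvB, so E = vB.
E = 2.4×10⁵ × 0.032 = 7700 V/m.

E = 7700 V/m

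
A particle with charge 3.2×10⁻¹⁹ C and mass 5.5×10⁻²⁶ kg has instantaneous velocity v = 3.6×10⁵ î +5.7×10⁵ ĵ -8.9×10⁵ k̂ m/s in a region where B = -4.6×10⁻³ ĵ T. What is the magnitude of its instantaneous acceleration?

v×B = (-4090, 0, -1660) N/C.
F = q v×B = (3.2×10⁻¹⁹ C)·(-4090, 0, -1660) = (-1.31×10⁻¹⁵, 0, -5.30×10⁻¹⁶) N.
|a| = |F|/m = 1.413×10⁻¹⁵/5.5×10⁻²⁶ ≈ 2.57×10¹⁰ m/s².

|a| ≈ 2.57×10¹⁰ m/s²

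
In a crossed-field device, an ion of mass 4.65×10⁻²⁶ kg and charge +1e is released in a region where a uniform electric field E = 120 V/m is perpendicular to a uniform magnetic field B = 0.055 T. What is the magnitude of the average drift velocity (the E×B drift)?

In crossed fields the guiding centre drifts at v_d = |E×B|/B² = E/B, independent of charge and mass.
v_d = 120/0.055 = 2200 m/s.

v_d ≈ 2200 m/s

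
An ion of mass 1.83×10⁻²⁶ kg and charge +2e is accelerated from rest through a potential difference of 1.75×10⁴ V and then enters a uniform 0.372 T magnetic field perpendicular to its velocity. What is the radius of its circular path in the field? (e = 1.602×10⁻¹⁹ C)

Acceleration: |q|V = ½mv² ⇒ v = √(2|q|V/m) = √(2·3.204×10⁻¹⁹·1.75×10⁴/1.83×10⁻²⁶) ≈ 7.828×10⁵ m/s.
In the field: r = mv/(|q|B) = (1.83×10⁻²⁶)(7.828×10⁵)/((3.204×10⁻¹⁹)(0.372)) ≈ 0.120 m.

r ≈ 0.120 m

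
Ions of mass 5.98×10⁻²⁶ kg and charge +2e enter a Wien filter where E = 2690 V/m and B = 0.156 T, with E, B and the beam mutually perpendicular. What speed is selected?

v = 1.72×10⁴ m/s

For undeflected motion the electric and magnetic forces balance: qE = qvB.
v = E/B = 2690/0.156 = 1.72×10⁴ m/s.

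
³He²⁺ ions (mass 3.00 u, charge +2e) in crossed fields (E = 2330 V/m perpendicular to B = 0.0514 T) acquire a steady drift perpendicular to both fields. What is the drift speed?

v_d ≈ 4.53×10⁴ m/s

The E×B drift speed is v_d = E/B.
v_d = 2330/0.0514 = 4.53×10⁴ m/s.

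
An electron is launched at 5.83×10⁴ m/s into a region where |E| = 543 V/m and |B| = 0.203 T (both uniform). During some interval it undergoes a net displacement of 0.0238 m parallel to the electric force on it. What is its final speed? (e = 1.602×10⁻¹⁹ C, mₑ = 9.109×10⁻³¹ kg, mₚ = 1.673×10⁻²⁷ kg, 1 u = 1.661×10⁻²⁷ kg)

B does no work; ΔKE = |q|E d.
½mv_f² = ½mv₀² + |q|Ed = ½(9.109×10⁻³¹)(5.83×10⁴)² + (1.602×10⁻¹⁹)(543)(0.0238) ≈ 1.548×10⁻²¹ J + 2.070×10⁻¹⁸ J ≈ 2.072×10⁻¹⁸ J.
v_f = √(2·2.072×10⁻¹⁸/9.109×10⁻³¹) ≈ 2.13×10⁶ m/s.

v_f ≈ 2.13×10⁶ m/s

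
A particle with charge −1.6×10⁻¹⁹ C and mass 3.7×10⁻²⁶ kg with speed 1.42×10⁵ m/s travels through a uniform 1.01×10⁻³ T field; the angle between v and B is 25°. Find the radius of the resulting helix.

v⊥ = v sinθ = 1.42×10⁵·sin25° ≈ 6.001×10⁴ m/s.
r = m v⊥/(|q|B) = (3.7×10⁻²⁶)(6.001×10⁴)/((1.6×10⁻¹⁹)(1.01×10⁻³)) ≈ 13.7 m.

r ≈ 13.7 m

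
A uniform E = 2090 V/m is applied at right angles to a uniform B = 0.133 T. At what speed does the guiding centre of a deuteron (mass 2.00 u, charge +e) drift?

v_d ≈ 1.57×10⁴ m/s

In crossed fields the guiding centre drifts at v_d = |E×B|/B² = E/B, independent of charge and mass.
v_d = 2090/0.133 = 1.57×10⁴ m/s.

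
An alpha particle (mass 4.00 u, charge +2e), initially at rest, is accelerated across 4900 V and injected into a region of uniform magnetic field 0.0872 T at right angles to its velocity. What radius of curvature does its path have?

Acceleration: |q|V = ½mv² ⇒ v = √(2|q|V/m) = √(2·3.204×10⁻¹⁹·4900/6.644×10⁻²⁷) ≈ 6.875×10⁵ m/s.
In the field: r = mv/(|q|B) = (6.644×10⁻²⁷)(6.875×10⁵)/((3.204×10⁻¹⁹)(0.0872)) ≈ 0.163 m.

r ≈ 0.163 m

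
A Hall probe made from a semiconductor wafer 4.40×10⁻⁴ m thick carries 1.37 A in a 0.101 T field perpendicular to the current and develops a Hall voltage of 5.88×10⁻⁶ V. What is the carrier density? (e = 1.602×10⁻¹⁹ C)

n ≈ 3.34×10²⁶ m⁻³

From V_H = IB/(n e t), n = IB/(V_H e t).
n = (1.37)(0.101)/((5.88×10⁻⁶)(1.602×10⁻¹⁹)(4.40×10⁻⁴)) ≈ 3.34×10²⁶ m⁻³.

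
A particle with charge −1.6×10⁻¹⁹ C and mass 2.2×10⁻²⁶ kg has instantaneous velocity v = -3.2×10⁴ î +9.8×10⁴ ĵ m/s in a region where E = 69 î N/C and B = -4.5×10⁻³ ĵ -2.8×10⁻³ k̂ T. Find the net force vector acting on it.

F ≈ (3.29×10⁻¹⁷, 1.43×10⁻¹⁷, -2.30×10⁻¹⁷) N

v×B = (-274, -89.6, 144) N/C.
E + v×B = (-205, -89.6, 144) N/C.
F = q(E + v×B) = (−1.6×10⁻¹⁹ C)·(-205, -89.6, 144) = (3.29×10⁻¹⁷, 1.43×10⁻¹⁷, -2.30×10⁻¹⁷) N.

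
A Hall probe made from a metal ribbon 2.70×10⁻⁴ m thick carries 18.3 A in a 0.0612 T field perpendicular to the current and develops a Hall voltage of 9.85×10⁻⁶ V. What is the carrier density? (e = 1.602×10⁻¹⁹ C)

n ≈ 2.63×10²⁷ m⁻³

From V_H = IB/(n e t), n = IB/(V_H e t).
n = (18.3)(0.0612)/((9.85×10⁻⁶)(1.602×10⁻¹⁹)(2.70×10⁻⁴)) ≈ 2.63×10²⁷ m⁻³.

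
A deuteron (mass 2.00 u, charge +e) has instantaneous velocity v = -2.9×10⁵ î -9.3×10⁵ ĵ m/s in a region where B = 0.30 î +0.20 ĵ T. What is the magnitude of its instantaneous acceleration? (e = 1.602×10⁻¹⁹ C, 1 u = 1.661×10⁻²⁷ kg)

|a| ≈ 1.07×10¹³ m/s²

v×B = (0, 0, 2.21×10⁵) N/C.
F = q v×B = (1.602×10⁻¹⁹ C)·(0, 0, 2.21×10⁵) = (0, 0, 3.54×10⁻¹⁴) N.
|a| = |F|/m = 3.540×10⁻¹⁴/3.322×10⁻²⁷ ≈ 1.07×10¹³ m/s².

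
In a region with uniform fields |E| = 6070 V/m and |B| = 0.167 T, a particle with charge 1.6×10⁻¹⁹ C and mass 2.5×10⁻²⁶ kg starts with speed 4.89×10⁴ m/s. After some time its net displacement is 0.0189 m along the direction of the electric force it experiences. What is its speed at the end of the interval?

v_f ≈ 6.21×10⁴ m/s

B does no work; ΔKE = |q|E d.
½mv_f² = ½mv₀² + |q|Ed = ½(2.5×10⁻²⁶)(4.89×10⁴)² + (1.6×10⁻¹⁹)(6070)(0.0189) ≈ 2.989×10⁻¹⁷ J + 1.836×10⁻¹⁷ J ≈ 4.825×10⁻¹⁷ J.
v_f = √(2·4.825×10⁻¹⁷/2.5×10⁻²⁶) ≈ 6.21×10⁴ m/s.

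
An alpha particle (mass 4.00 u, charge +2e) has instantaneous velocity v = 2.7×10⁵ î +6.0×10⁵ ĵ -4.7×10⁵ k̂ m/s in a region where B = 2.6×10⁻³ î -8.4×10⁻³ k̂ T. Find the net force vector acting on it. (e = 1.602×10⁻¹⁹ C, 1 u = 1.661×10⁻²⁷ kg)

F ≈ (-1.61×10⁻¹⁵, 3.35×10⁻¹⁶, -5.00×10⁻¹⁶) N

v×B = (-5040, 1050, -1560) N/C.
F = q v×B = (3.204×10⁻¹⁹ C)·(-5040, 1050, -1560) = (-1.61×10⁻¹⁵, 3.35×10⁻¹⁶, -5.00×10⁻¹⁶) N.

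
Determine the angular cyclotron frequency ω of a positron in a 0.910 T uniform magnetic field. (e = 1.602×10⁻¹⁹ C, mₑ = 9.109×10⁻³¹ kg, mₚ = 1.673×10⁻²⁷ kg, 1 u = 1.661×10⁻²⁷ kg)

ω ≈ 1.60×10¹¹ rad/s

ω = |q|B/m.
ω = (1.602×10⁻¹⁹)(0.910)/9.109×10⁻³¹ ≈ 1.60×10¹¹ rad/s.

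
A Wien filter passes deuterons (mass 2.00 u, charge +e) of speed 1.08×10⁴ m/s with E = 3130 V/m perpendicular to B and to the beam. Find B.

Balance of forces in the selector: qE = qvB ⇒ B = E/v.
B = 3130/1.08×10⁴ = 0.290 T.

B = 0.290 T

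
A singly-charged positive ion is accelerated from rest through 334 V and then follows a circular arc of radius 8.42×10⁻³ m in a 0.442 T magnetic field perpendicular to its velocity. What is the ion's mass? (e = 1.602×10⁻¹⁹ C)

Combine |q|V = ½mv² and r = mv/(|q|B): eliminate v to get m = qB²r²/(2V).
m = (1.602×10⁻¹⁹)(0.442)²(8.42×10⁻³)²/(2·334) ≈ 3.32×10⁻²⁷ kg.

m ≈ 3.32×10⁻²⁷ kg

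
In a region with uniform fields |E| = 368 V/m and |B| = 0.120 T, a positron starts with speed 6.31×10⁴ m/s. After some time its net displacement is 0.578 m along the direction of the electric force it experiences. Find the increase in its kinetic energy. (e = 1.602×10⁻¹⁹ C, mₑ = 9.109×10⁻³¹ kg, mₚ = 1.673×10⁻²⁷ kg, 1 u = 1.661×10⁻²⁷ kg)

ΔKE ≈ 3.41×10⁻¹⁷ J

The magnetic force is always ⟂ v and does no work; only the electric force changes KE.
ΔKE = F_E · d = |q|E d = (1.602×10⁻¹⁹)(368)(0.578) ≈ 3.41×10⁻¹⁷ J.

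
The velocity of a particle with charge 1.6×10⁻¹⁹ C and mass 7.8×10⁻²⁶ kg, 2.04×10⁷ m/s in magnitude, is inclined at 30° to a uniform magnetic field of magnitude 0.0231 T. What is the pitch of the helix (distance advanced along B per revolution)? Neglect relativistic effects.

p ≈ 2340 m

v∥ = v cosθ = 2.04×10⁷·cos30° ≈ 1.767×10⁷ m/s.
T = 2πm/(|q|B) = 2π(7.8×10⁻²⁶)/((1.6×10⁻¹⁹)(0.0231)) ≈ 1.326×10⁻⁴ s.
pitch = v∥ T = (1.767×10⁷)(1.326×10⁻⁴) ≈ 2340 m.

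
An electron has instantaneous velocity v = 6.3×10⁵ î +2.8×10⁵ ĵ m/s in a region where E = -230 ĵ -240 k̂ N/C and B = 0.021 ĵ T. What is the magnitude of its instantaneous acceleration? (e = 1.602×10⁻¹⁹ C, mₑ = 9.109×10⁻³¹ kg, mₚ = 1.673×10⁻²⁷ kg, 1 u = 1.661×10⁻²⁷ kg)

v×B = (0, 0, 1.32×10⁴) N/C.
E + v×B = (0, -230, 1.30×10⁴) N/C.
F = q(E + v×B) = (−1.602×10⁻¹⁹ C)·(0, -230, 1.30×10⁴) = (0, 3.68×10⁻¹⁷, -2.08×10⁻¹⁵) N.
|a| = |F|/m = 2.081×10⁻¹⁵/9.109×10⁻³¹ ≈ 2.28×10¹⁵ m/s².

|a| ≈ 2.28×10¹⁵ m/s²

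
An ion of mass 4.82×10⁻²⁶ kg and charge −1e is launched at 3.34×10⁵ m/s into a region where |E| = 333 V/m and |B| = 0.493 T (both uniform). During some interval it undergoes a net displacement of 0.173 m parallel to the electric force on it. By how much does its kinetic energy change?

The magnetic force is always ⟂ v and does no work; only the electric force changes KE.
ΔKE = F_E · d = |q|E d = (1.602×10⁻¹⁹)(333)(0.173) ≈ 9.23×10⁻¹⁸ J.

ΔKE ≈ 9.23×10⁻¹⁸ J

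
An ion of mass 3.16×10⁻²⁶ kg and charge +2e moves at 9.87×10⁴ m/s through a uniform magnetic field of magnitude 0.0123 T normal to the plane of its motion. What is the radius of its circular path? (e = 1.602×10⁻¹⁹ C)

r ≈ 0.791 m

The magnetic force provides the centripetal force: |q|vB = mv²/r.
r = mv/(|q|B) = (3.16×10⁻²⁶)(9.87×10⁴)/((3.204×10⁻¹⁹)(0.0123)) ≈ 0.791 m.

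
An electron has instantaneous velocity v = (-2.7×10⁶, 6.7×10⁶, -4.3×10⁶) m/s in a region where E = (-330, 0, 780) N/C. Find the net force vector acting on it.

Only an electric field acts, so F = qE = (−1.602×10⁻¹⁹ C)·(-330, 0, 780) = (5.29×10⁻¹⁷, 0, -1.25×10⁻¹⁶) N.

F ≈ (5.29×10⁻¹⁷, 0, -1.25×10⁻¹⁶) N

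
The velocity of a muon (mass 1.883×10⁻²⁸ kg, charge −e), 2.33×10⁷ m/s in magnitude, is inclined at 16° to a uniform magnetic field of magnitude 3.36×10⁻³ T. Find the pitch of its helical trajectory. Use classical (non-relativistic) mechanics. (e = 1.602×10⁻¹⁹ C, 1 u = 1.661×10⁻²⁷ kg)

p ≈ 49.2 m

v∥ = v cosθ = 2.33×10⁷·cos16° ≈ 2.240×10⁷ m/s.
T = 2πm/(|q|B) = 2π(1.883×10⁻²⁸)/((1.602×10⁻¹⁹)(3.36×10⁻³)) ≈ 2.198×10⁻⁶ s.
pitch = v∥ T = (2.240×10⁷)(2.198×10⁻⁶) ≈ 49.2 m.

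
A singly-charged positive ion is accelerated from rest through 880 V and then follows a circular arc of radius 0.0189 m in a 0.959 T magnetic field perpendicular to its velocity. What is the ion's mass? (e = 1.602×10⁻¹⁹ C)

Combine |q|V = ½mv² and r = mv/(|q|B): eliminate v to get m = qB²r²/(2V).
m = (1.602×10⁻¹⁹)(0.959)²(0.0189)²/(2·880) ≈ 2.99×10⁻²⁶ kg.

m ≈ 2.99×10⁻²⁶ kg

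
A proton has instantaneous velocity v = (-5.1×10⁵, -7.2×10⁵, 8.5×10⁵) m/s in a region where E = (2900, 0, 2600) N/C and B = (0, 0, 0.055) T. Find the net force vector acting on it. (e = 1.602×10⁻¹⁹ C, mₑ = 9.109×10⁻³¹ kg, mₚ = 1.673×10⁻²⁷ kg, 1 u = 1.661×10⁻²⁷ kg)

F ≈ (-5.88×10⁻¹⁵, 4.49×10⁻¹⁵, 4.17×10⁻¹⁶) N

v×B = (-3.96×10⁴, 2.80×10⁴, 0) N/C.
E + v×B = (-3.67×10⁴, 2.80×10⁴, 2600) N/C.
F = q(E + v×B) = (1.602×10⁻¹⁹ C)·(-3.67×10⁴, 2.80×10⁴, 2600) = (-5.88×10⁻¹⁵, 4.49×10⁻¹⁵, 4.17×10⁻¹⁶) N.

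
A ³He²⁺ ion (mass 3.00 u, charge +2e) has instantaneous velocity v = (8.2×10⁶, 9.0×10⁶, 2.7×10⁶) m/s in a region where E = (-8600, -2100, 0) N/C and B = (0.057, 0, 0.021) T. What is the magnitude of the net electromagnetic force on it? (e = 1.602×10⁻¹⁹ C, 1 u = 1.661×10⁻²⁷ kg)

v×B = (1.89×10⁵, -1.83×10⁴, -5.13×10⁵) N/C.
E + v×B = (1.80×10⁵, -2.04×10⁴, -5.13×10⁵) N/C.
F = q(E + v×B) = (3.204×10⁻¹⁹ C)·(1.80×10⁵, -2.04×10⁴, -5.13×10⁵) = (5.78×10⁻¹⁴, -6.54×10⁻¹⁵, -1.64×10⁻¹³) N.
|F| = 1.74×10⁻¹³ N.

|F| ≈ 1.74×10⁻¹³ N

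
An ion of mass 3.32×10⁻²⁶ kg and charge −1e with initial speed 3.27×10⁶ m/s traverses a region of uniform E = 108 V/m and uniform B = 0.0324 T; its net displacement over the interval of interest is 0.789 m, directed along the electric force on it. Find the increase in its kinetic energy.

The magnetic force is always ⟂ v and does no work; only the electric force changes KE.
ΔKE = F_E · d = |q|E d = (1.602×10⁻¹⁹)(108)(0.789) ≈ 1.37×10⁻¹⁷ J.

ΔKE ≈ 1.37×10⁻¹⁷ J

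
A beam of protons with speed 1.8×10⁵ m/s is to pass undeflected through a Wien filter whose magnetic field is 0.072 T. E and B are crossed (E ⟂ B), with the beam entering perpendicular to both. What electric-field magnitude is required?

E = 1.3×10⁴ V/m

For straight-line motion qE = qvB, so E = vB.
E = 1.8×10⁵ × 0.072 = 1.3×10⁴ V/m.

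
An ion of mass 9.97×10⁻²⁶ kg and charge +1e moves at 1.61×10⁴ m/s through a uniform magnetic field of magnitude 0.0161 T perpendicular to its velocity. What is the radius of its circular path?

r ≈ 0.622 m

The magnetic force provides the centripetal force: |q|vB = mv²/r.
r = mv/(|q|B) = (9.97×10⁻²⁶)(1.61×10⁴)/((1.602×10⁻¹⁹)(0.0161)) ≈ 0.622 m.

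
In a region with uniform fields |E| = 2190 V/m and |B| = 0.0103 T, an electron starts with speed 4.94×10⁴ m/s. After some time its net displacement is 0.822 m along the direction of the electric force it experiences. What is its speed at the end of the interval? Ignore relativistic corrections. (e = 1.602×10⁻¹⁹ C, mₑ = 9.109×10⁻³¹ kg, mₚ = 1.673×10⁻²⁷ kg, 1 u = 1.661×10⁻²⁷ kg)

B does no work; ΔKE = |q|E d.
½mv_f² = ½mv₀² + |q|Ed = ½(9.109×10⁻³¹)(4.94×10⁴)² + (1.602×10⁻¹⁹)(2190)(0.822) ≈ 1.111×10⁻²¹ J + 2.884×10⁻¹⁶ J ≈ 2.884×10⁻¹⁶ J.
v_f = √(2·2.884×10⁻¹⁶/9.109×10⁻³¹) ≈ 2.52×10⁷ m/s.

v_f ≈ 2.52×10⁷ m/s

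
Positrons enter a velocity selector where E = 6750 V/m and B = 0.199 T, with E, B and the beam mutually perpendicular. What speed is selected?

v = 3.39×10⁴ m/s

For undeflected motion the electric and magnetic forces balance: qE = qvB.
v = E/B = 6750/0.199 = 3.39×10⁴ m/s.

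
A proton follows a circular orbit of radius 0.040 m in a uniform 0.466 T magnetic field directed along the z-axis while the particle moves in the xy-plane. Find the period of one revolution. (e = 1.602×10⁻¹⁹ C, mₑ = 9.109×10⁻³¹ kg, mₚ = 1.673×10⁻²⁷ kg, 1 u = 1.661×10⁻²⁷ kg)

The cyclotron period depends only on m, q, B: T = 2πm/(|q|B).
T = 2π(1.673×10⁻²⁷)/((1.602×10⁻¹⁹)(0.466)) ≈ 1.41×10⁻⁷ s.

T ≈ 1.41×10⁻⁷ s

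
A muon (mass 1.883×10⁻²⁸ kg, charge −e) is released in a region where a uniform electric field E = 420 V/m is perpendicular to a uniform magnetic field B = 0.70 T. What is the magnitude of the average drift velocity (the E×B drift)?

v_d ≈ 600 m/s

The steady drift has the magnetic force balancing the electric force, so v_d = E/B.
v_d = 420/0.70 = 600 m/s.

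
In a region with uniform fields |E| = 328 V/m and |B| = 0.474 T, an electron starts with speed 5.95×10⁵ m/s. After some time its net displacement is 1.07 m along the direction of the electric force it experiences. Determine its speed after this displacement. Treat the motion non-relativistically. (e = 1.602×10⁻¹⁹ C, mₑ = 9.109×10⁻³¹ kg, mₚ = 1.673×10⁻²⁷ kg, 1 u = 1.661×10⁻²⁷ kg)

B does no work; ΔKE = |q|E d.
½mv_f² = ½mv₀² + |q|Ed = ½(9.109×10⁻³¹)(5.95×10⁵)² + (1.602×10⁻¹⁹)(328)(1.07) ≈ 1.612×10⁻¹⁹ J + 5.622×10⁻¹⁷ J ≈ 5.639×10⁻¹⁷ J.
v_f = √(2·5.639×10⁻¹⁷/9.109×10⁻³¹) ≈ 1.11×10⁷ m/s.

v_f ≈ 1.11×10⁷ m/s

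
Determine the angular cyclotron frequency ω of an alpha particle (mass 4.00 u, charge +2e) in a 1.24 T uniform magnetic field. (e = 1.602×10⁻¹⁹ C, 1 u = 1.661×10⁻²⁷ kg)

ω ≈ 5.98×10⁷ rad/s

ω = |q|B/m.
ω = (3.204×10⁻¹⁹)(1.24)/6.644×10⁻²⁷ ≈ 5.98×10⁷ rad/s.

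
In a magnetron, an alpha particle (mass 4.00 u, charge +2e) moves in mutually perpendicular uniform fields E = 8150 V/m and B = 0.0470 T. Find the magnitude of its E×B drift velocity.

v_d ≈ 1.73×10⁵ m/s

The steady drift has the magnetic force balancing the electric force, so v_d = E/B.
v_d = 8150/0.0470 = 1.73×10⁵ m/s.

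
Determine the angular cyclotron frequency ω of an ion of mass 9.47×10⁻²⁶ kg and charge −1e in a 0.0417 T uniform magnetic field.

ω ≈ 7.05×10⁴ rad/s

ω = |q|B/m.
ω = (1.602×10⁻¹⁹)(0.0417)/9.47×10⁻²⁶ ≈ 7.05×10⁴ rad/s.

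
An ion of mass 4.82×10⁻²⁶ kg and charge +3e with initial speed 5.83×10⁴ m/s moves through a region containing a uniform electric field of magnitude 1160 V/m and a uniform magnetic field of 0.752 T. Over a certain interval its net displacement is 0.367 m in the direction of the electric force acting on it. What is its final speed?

v_f ≈ 1.09×10⁵ m/s

B does no work; ΔKE = |q|E d.
½mv_f² = ½mv₀² + |q|Ed = ½(4.82×10⁻²⁶)(5.83×10⁴)² + (4.806×10⁻¹⁹)(1160)(0.367) ≈ 8.191×10⁻¹⁷ J + 2.046×10⁻¹⁶ J ≈ 2.865×10⁻¹⁶ J.
v_f = √(2·2.865×10⁻¹⁶/4.82×10⁻²⁶) ≈ 1.09×10⁵ m/s.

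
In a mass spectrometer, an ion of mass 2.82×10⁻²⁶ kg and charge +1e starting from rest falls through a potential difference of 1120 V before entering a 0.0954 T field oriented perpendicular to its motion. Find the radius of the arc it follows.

Acceleration: |q|V = ½mv² ⇒ v = √(2|q|V/m) = √(2·1.602×10⁻¹⁹·1120/2.82×10⁻²⁶) ≈ 1.128×10⁵ m/s.
In the field: r = mv/(|q|B) = (2.82×10⁻²⁶)(1.128×10⁵)/((1.602×10⁻¹⁹)(0.0954)) ≈ 0.208 m.

r ≈ 0.208 m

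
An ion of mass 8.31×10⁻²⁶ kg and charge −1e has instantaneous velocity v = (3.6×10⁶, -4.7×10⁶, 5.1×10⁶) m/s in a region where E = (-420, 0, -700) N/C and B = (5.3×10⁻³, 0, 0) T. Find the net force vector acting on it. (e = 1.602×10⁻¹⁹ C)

v×B = (0, 2.70×10⁴, 2.49×10⁴) N/C.
E + v×B = (-420, 2.70×10⁴, 2.42×10⁴) N/C.
F = q(E + v×B) = (−1.602×10⁻¹⁹ C)·(-420, 2.70×10⁴, 2.42×10⁴) = (6.73×10⁻¹⁷, -4.33×10⁻¹⁵, -3.88×10⁻¹⁵) N.

F ≈ (6.73×10⁻¹⁷, -4.33×10⁻¹⁵, -3.88×10⁻¹⁵) N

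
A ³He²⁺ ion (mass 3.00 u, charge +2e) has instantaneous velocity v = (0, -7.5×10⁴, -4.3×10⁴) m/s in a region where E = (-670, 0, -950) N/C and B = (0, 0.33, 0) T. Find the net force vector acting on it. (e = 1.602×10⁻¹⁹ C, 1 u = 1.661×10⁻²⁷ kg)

F ≈ (4.33×10⁻¹⁵, 0, -3.04×10⁻¹⁶) N

v×B = (1.42×10⁴, 0, 0) N/C.
E + v×B = (1.35×10⁴, 0, -950) N/C.
F = q(E + v×B) = (3.204×10⁻¹⁹ C)·(1.35×10⁴, 0, -950) = (4.33×10⁻¹⁵, 0, -3.04×10⁻¹⁶) N.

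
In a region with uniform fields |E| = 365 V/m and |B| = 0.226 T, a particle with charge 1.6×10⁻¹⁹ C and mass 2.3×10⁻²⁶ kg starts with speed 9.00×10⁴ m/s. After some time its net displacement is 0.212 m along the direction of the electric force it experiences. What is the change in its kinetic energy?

ΔKE ≈ 1.24×10⁻¹⁷ J

The magnetic force is always ⟂ v and does no work; only the electric force changes KE.
ΔKE = F_E · d = |q|E d = (1.6×10⁻¹⁹)(365)(0.212) ≈ 1.24×10⁻¹⁷ J.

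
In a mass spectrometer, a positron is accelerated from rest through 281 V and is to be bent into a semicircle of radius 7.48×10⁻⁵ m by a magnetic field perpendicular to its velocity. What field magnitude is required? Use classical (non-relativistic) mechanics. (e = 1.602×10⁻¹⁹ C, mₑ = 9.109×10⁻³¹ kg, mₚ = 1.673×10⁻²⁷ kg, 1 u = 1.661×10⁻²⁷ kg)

B ≈ 0.756 T

v = √(2|q|V/m) = √(2·1.602×10⁻¹⁹·281/9.109×10⁻³¹) ≈ 9.942×10⁶ m/s.
B = mv/(|q|r) = (9.109×10⁻³¹)(9.942×10⁶)/((1.602×10⁻¹⁹)(7.48×10⁻⁵)) ≈ 0.756 T.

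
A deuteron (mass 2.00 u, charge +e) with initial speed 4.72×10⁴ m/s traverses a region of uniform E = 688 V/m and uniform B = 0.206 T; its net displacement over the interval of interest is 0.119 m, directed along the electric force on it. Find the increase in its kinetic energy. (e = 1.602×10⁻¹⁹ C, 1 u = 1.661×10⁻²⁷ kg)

The magnetic force is always ⟂ v and does no work; only the electric force changes KE.
ΔKE = F_E · d = |q|E d = (1.602×10⁻¹⁹)(688)(0.119) ≈ 1.31×10⁻¹⁷ J.

ΔKE ≈ 1.31×10⁻¹⁷ J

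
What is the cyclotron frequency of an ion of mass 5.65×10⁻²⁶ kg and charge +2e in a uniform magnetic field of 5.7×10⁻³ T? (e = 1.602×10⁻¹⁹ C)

f = |q|B/(2πm).
f = (3.204×10⁻¹⁹)(5.7×10⁻³)/(2π·5.65×10⁻²⁶) ≈ 5100 Hz.

f ≈ 5100 Hz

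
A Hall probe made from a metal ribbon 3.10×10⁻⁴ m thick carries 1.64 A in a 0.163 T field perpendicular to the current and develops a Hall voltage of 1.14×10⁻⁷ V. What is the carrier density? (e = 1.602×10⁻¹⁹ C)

From V_H = IB/(n e t), n = IB/(V_H e t).
n = (1.64)(0.163)/((1.14×10⁻⁷)(1.602×10⁻¹⁹)(3.10×10⁻⁴)) ≈ 4.72×10²⁸ m⁻³.

n ≈ 4.72×10²⁸ m⁻³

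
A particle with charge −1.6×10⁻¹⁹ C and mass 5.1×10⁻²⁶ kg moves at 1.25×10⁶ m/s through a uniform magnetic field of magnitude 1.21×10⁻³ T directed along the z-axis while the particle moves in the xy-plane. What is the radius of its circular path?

The magnetic force provides the centripetal force: |q|vB = mv²/r.
r = mv/(|q|B) = (5.1×10⁻²⁶)(1.25×10⁶)/((1.6×10⁻¹⁹)(1.21×10⁻³)) ≈ 329 m.

r ≈ 329 m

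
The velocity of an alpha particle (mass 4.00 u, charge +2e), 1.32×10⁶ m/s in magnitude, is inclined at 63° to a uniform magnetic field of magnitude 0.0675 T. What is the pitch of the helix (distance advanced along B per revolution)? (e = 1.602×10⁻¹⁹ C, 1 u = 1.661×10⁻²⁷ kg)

p ≈ 1.16 m

v∥ = v cosθ = 1.32×10⁶·cos63° ≈ 5.993×10⁵ m/s.
T = 2πm/(|q|B) = 2π(6.644×10⁻²⁷)/((3.204×10⁻¹⁹)(0.0675)) ≈ 1.930×10⁻⁶ s.
pitch = v∥ T = (5.993×10⁵)(1.930×10⁻⁶) ≈ 1.16 m.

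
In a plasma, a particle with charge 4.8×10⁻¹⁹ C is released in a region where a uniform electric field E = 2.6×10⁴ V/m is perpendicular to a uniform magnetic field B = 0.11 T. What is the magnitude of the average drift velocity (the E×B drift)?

v_d ≈ 2.4×10⁵ m/s

In crossed fields the guiding centre drifts at v_d = |E×B|/B² = E/B, independent of charge and mass.
v_d = 2.6×10⁴/0.11 = 2.4×10⁵ m/s.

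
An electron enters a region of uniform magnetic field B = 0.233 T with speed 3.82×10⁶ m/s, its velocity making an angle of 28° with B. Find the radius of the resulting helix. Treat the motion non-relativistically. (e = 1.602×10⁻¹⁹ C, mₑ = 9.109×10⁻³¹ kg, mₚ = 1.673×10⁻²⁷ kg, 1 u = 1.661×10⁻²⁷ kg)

v⊥ = v sinθ = 3.82×10⁶·sin28° ≈ 1.793×10⁶ m/s.
r = m v⊥/(|q|B) = (9.109×10⁻³¹)(1.793×10⁶)/((1.602×10⁻¹⁹)(0.233)) ≈ 4.38×10⁻⁵ m.

r ≈ 4.38×10⁻⁵ m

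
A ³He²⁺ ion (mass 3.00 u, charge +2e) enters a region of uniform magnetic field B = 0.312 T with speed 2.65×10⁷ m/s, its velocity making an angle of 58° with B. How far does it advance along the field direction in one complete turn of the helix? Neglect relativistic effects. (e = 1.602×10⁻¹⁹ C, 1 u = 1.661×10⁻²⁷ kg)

p ≈ 4.40 m

v∥ = v cosθ = 2.65×10⁷·cos58° ≈ 1.404×10⁷ m/s.
T = 2πm/(|q|B) = 2π(4.983×10⁻²⁷)/((3.204×10⁻¹⁹)(0.312)) ≈ 3.132×10⁻⁷ s.
pitch = v∥ T = (1.404×10⁷)(3.132×10⁻⁷) ≈ 4.40 m.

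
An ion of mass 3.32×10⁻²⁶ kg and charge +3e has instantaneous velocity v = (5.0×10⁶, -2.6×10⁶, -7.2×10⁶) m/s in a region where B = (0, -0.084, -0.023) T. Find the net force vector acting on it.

F ≈ (-2.62×10⁻¹³, 5.53×10⁻¹⁴, -2.02×10⁻¹³) N

v×B = (-5.45×10⁵, 1.15×10⁵, -4.20×10⁵) N/C.
F = q v×B = (4.806×10⁻¹⁹ C)·(-5.45×10⁵, 1.15×10⁵, -4.20×10⁵) = (-2.62×10⁻¹³, 5.53×10⁻¹⁴, -2.02×10⁻¹³) N.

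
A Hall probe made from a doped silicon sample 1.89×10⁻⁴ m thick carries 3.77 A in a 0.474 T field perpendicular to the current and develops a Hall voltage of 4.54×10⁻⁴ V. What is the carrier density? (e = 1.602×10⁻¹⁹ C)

n ≈ 1.30×10²⁶ m⁻³

From V_H = IB/(n e t), n = IB/(V_H e t).
n = (3.77)(0.474)/((4.54×10⁻⁴)(1.602×10⁻¹⁹)(1.89×10⁻⁴)) ≈ 1.30×10²⁶ m⁻³.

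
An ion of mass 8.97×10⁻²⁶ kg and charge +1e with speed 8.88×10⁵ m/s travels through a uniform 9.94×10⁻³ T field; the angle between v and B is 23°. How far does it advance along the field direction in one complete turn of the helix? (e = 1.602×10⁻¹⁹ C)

v∥ = v cosθ = 8.88×10⁵·cos23° ≈ 8.174×10⁵ m/s.
T = 2πm/(|q|B) = 2π(8.97×10⁻²⁶)/((1.602×10⁻¹⁹)(9.94×10⁻³)) ≈ 3.539×10⁻⁴ s.
pitch = v∥ T = (8.174×10⁵)(3.539×10⁻⁴) ≈ 289 m.

p ≈ 289 m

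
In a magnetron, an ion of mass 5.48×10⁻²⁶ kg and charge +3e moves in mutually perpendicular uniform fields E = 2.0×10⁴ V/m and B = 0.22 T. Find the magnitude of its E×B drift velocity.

v_d ≈ 9.1×10⁴ m/s

In crossed fields the guiding centre drifts at v_d = |E×B|/B² = E/B, independent of charge and mass.
v_d = 2.0×10⁴/0.22 = 9.1×10⁴ m/s.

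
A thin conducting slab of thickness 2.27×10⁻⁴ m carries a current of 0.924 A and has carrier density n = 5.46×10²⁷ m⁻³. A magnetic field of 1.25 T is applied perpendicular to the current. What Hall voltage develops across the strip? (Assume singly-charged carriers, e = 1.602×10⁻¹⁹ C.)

V_H = IB/(n e t).
V_H = (0.924)(1.25)/((5.46×10²⁷)(1.602×10⁻¹⁹)(2.27×10⁻⁴)) ≈ 5.82×10⁻⁶ V.

V_H ≈ 5.82×10⁻⁶ V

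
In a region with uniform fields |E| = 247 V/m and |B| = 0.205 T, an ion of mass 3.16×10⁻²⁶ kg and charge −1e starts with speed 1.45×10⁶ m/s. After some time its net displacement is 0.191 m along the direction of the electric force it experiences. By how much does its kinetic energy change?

ΔKE ≈ 7.56×10⁻¹⁸ J

The magnetic force is always ⟂ v and does no work; only the electric force changes KE.
ΔKE = F_E · d = |q|E d = (1.602×10⁻¹⁹)(247)(0.191) ≈ 7.56×10⁻¹⁸ J.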